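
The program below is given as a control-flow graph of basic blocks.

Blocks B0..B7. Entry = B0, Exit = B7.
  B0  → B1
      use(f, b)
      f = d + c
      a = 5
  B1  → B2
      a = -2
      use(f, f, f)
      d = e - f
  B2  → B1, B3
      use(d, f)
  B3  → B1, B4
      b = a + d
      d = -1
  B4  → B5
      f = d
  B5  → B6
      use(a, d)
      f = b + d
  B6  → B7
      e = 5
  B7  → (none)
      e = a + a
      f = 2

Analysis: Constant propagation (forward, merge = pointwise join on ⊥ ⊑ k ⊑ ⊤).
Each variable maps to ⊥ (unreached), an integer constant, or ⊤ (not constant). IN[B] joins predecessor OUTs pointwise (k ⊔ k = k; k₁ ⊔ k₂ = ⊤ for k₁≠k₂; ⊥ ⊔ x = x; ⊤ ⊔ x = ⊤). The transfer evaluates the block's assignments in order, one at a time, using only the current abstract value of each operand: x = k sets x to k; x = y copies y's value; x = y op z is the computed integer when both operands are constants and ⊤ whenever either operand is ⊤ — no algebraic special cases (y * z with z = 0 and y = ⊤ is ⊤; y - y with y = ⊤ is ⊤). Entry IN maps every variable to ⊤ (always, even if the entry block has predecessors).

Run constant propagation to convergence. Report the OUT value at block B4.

Converged values:
  B0:  IN=(all ⊤)  OUT={a:5; rest ⊤}
  B1:  IN=(all ⊤)  OUT={a:-2; rest ⊤}
  B2:  IN={a:-2; rest ⊤}  OUT={a:-2; rest ⊤}
  B3:  IN={a:-2; rest ⊤}  OUT={a:-2, d:-1; rest ⊤}
  B4:  IN={a:-2, d:-1; rest ⊤}  OUT={a:-2, d:-1, f:-1; rest ⊤}
  B5:  IN={a:-2, d:-1, f:-1; rest ⊤}  OUT={a:-2, d:-1; rest ⊤}
  B6:  IN={a:-2, d:-1; rest ⊤}  OUT={a:-2, d:-1, e:5; rest ⊤}
  B7:  IN={a:-2, d:-1, e:5; rest ⊤}  OUT={a:-2, d:-1, e:-4, f:2; rest ⊤}

Merge at B4: IN[B4] = OUT[B3] = {a: -2, b: ⊤, c: ⊤, d: -1, e: ⊤, f: ⊤}
Applying B4's transfer function to that IN value gives OUT[B4] (row B4 above).

Answer: {a: -2, b: ⊤, c: ⊤, d: -1, e: ⊤, f: -1}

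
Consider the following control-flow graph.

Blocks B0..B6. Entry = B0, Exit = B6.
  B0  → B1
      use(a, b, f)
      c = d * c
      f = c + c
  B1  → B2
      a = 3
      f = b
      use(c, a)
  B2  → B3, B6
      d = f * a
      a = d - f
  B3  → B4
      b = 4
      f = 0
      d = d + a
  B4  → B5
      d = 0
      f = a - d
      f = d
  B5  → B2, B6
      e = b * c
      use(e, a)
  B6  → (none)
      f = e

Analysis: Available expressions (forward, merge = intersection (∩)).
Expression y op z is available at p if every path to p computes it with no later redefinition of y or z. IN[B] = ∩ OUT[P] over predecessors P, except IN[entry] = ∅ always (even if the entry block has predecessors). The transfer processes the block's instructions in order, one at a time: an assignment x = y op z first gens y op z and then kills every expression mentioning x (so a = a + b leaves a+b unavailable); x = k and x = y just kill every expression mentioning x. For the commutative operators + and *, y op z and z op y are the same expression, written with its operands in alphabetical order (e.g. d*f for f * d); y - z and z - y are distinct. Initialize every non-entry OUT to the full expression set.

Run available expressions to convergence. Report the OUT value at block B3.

Fixpoint table:
  B0:  IN={}  OUT={c+c}
  B1:  IN={c+c}  OUT={c+c}
  B2:  IN={c+c}  OUT={c+c, d-f}
  B3:  IN={c+c, d-f}  OUT={c+c}
  B4:  IN={c+c}  OUT={a-d, c+c}
  B5:  IN={a-d, c+c}  OUT={a-d, b*c, c+c}
  B6:  IN={c+c}  OUT={c+c}

Merge at B3: IN[B3] = OUT[B2] = {c+c, d-f}
Applying B3's transfer function to that IN value gives OUT[B3] (row B3 above).

Answer: {c+c}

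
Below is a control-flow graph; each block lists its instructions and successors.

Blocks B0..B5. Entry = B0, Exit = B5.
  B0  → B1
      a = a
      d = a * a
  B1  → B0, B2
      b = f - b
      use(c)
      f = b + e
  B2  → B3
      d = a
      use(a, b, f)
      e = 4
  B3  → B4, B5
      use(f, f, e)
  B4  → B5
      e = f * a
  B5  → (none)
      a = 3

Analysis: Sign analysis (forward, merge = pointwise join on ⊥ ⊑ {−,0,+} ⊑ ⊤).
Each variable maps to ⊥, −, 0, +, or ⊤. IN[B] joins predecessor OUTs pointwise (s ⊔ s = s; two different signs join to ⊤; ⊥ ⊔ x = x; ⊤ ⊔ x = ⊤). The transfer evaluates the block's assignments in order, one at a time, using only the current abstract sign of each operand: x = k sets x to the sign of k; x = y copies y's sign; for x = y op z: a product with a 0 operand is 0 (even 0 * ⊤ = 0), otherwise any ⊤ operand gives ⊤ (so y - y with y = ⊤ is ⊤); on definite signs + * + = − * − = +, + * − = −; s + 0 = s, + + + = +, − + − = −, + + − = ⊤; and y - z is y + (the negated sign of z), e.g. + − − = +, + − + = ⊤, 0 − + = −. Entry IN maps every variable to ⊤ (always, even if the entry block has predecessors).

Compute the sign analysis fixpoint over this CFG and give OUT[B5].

Answer: {a: +, b: ⊤, c: ⊤, d: ⊤, e: ⊤, f: ⊤}

Trace:
Fixpoint table:
  B0:   IN=(all ⊤)   OUT=(all ⊤)
  B1:   IN=(all ⊤)   OUT=(all ⊤)
  B2:   IN=(all ⊤)   OUT={e:+; rest ⊤}
  B3:   IN={e:+; rest ⊤}   OUT={e:+; rest ⊤}
  B4:   IN={e:+; rest ⊤}   OUT=(all ⊤)
  B5:   IN=(all ⊤)   OUT={a:+; rest ⊤}

Merge at B5: IN[B5] = OUT[B3] ⊔ OUT[B4] = {a: ⊤, b: ⊤, c: ⊤, d: ⊤, e: ⊤, f: ⊤}
Applying B5's transfer function to that IN value gives OUT[B5] (row B5 above).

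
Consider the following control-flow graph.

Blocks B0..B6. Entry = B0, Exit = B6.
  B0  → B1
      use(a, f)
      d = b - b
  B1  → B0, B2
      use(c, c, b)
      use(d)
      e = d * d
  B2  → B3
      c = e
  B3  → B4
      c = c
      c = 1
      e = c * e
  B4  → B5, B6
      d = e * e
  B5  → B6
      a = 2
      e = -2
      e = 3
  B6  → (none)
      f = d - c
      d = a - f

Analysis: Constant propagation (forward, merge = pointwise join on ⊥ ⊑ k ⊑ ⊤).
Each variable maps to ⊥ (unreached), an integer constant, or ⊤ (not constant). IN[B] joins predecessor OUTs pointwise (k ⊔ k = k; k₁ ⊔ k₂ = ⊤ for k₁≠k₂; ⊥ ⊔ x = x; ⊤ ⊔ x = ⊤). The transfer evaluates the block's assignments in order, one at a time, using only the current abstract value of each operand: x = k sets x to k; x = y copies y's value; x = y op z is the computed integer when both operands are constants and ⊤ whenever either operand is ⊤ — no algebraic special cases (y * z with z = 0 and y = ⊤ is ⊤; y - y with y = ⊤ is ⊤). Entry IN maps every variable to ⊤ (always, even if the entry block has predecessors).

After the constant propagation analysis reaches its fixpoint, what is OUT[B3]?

Answer: {a: ⊤, b: ⊤, c: 1, d: ⊤, e: ⊤, f: ⊤}

Working:
Per-block solution:
  B0:   IN=(all ⊤)   OUT=(all ⊤)
  B1:   IN=(all ⊤)   OUT=(all ⊤)
  B2:   IN=(all ⊤)   OUT=(all ⊤)
  B3:   IN=(all ⊤)   OUT={c:1; rest ⊤}
  B4:   IN={c:1; rest ⊤}   OUT={c:1; rest ⊤}
  B5:   IN={c:1; rest ⊤}   OUT={a:2, c:1, e:3; rest ⊤}
  B6:   IN={c:1; rest ⊤}   OUT={c:1; rest ⊤}

Merge at B3: IN[B3] = OUT[B2] = {a: ⊤, b: ⊤, c: ⊤, d: ⊤, e: ⊤, f: ⊤}
Applying B3's transfer function to that IN value gives OUT[B3] (row B3 above).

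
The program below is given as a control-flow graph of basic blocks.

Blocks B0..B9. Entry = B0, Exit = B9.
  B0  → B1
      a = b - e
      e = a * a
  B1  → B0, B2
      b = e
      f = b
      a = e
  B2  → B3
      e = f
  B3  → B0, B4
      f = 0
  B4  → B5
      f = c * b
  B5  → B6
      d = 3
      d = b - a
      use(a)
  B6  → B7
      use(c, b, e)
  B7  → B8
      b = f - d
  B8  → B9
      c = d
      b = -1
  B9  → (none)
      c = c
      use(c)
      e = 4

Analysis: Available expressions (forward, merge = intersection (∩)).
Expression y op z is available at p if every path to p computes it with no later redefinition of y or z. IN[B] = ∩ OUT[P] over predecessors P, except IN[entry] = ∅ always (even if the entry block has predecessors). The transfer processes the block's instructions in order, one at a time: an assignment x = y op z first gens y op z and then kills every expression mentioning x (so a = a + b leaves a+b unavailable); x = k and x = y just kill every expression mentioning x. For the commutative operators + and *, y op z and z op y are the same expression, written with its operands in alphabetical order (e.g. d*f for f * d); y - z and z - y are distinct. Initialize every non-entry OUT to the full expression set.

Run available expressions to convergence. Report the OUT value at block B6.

Answer: {b*c, b-a}

Working:
Converged values:
  B0:  IN={}  OUT={a*a}
  B1:  IN={a*a}  OUT={}
  B2:  IN={}  OUT={}
  B3:  IN={}  OUT={}
  B4:  IN={}  OUT={b*c}
  B5:  IN={b*c}  OUT={b*c, b-a}
  B6:  IN={b*c, b-a}  OUT={b*c, b-a}
  B7:  IN={b*c, b-a}  OUT={f-d}
  B8:  IN={f-d}  OUT={f-d}
  B9:  IN={f-d}  OUT={f-d}

Merge at B6: IN[B6] = OUT[B5] = {b*c, b-a}
Applying B6's transfer function to that IN value gives OUT[B6] (row B6 above).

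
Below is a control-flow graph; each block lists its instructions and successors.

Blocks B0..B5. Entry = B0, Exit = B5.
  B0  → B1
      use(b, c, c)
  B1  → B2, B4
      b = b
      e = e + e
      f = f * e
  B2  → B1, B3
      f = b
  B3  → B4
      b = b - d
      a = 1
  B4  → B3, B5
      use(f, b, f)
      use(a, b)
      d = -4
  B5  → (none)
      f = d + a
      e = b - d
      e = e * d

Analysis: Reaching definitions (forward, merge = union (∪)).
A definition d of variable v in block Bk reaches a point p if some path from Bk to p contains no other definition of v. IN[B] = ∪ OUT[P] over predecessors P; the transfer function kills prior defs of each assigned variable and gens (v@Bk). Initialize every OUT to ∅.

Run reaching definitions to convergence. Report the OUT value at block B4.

Converged values:
  B0:   IN={}   OUT={}
  B1:   IN={b@B1, e@B1, f@B2}   OUT={b@B1, e@B1, f@B1}
  B2:   IN={b@B1, e@B1, f@B1}   OUT={b@B1, e@B1, f@B2}
  B3:   IN={a@B3, b@B1, b@B3, d@B4, e@B1, f@B1, f@B2}   OUT={a@B3, b@B3, d@B4, e@B1, f@B1, f@B2}
  B4:   IN={a@B3, b@B1, b@B3, d@B4, e@B1, f@B1, f@B2}   OUT={a@B3, b@B1, b@B3, d@B4, e@B1, f@B1, f@B2}
  B5:   IN={a@B3, b@B1, b@B3, d@B4, e@B1, f@B1, f@B2}   OUT={a@B3, b@B1, b@B3, d@B4, e@B5, f@B5}

Merge at B4: IN[B4] = OUT[B1] ⊔ OUT[B3] = {a@B3, b@B1, b@B3, d@B4, e@B1, f@B1, f@B2}
Applying B4's transfer function to that IN value gives OUT[B4] (row B4 above).

Answer: {a@B3, b@B1, b@B3, d@B4, e@B1, f@B1, f@B2}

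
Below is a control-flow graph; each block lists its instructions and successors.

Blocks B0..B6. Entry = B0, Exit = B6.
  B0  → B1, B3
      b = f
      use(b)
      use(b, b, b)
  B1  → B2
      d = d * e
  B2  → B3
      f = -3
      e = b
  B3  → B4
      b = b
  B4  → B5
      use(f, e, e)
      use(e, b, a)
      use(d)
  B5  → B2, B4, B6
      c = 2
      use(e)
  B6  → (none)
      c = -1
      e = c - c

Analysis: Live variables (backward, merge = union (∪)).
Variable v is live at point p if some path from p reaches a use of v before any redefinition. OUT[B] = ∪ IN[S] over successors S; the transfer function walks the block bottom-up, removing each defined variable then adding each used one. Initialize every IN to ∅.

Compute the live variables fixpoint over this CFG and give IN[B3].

Answer: {a, b, d, e, f}

Trace:
Converged values:
  B0:  IN={a, d, e, f}  OUT={a, b, d, e, f}
  B1:  IN={a, b, d, e}  OUT={a, b, d}
  B2:  IN={a, b, d}  OUT={a, b, d, e, f}
  B3:  IN={a, b, d, e, f}  OUT={a, b, d, e, f}
  B4:  IN={a, b, d, e, f}  OUT={a, b, d, e, f}
  B5:  IN={a, b, d, e, f}  OUT={a, b, d, e, f}
  B6:  IN={}  OUT={}

Merge at B3: OUT[B3] = IN[B4] = {a, b, d, e, f}
Applying B3's transfer function to that OUT value gives IN[B3] (row B3 above).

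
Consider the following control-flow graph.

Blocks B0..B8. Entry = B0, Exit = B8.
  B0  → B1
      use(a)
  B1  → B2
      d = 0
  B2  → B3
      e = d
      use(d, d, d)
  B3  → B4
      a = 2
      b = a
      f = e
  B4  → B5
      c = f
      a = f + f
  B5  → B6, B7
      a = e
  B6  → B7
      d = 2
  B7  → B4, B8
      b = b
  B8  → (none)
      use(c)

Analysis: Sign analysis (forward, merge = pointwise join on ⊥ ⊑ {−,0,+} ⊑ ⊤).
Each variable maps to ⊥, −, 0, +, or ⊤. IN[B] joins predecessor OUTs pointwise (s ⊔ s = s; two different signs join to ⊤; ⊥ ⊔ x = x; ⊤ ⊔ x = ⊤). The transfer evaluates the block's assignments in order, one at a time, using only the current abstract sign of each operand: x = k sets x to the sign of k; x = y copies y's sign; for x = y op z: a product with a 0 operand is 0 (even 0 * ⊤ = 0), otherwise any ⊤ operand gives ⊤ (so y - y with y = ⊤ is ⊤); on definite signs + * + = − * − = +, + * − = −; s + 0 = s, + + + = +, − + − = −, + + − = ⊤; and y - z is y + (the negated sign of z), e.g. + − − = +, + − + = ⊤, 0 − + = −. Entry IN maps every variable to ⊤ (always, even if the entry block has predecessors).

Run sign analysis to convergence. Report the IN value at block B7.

Fixpoint table:
  B0:  IN=(all ⊤)  OUT=(all ⊤)
  B1:  IN=(all ⊤)  OUT={d:0; rest ⊤}
  B2:  IN={d:0; rest ⊤}  OUT={d:0, e:0; rest ⊤}
  B3:  IN={d:0, e:0; rest ⊤}  OUT={a:+, b:+, d:0, e:0, f:0; rest ⊤}
  B4:  IN={b:+, e:0, f:0; rest ⊤}  OUT={a:0, b:+, c:0, e:0, f:0; rest ⊤}
  B5:  IN={a:0, b:+, c:0, e:0, f:0; rest ⊤}  OUT={a:0, b:+, c:0, e:0, f:0; rest ⊤}
  B6:  IN={a:0, b:+, c:0, e:0, f:0; rest ⊤}  OUT={a:0, b:+, c:0, d:+, e:0, f:0; rest ⊤}
  B7:  IN={a:0, b:+, c:0, e:0, f:0; rest ⊤}  OUT={a:0, b:+, c:0, e:0, f:0; rest ⊤}
  B8:  IN={a:0, b:+, c:0, e:0, f:0; rest ⊤}  OUT={a:0, b:+, c:0, e:0, f:0; rest ⊤}

Merge at B7: IN[B7] = OUT[B5] ⊔ OUT[B6] = {a: 0, b: +, c: 0, d: ⊤, e: 0, f: 0}

Answer: {a: 0, b: +, c: 0, d: ⊤, e: 0, f: 0}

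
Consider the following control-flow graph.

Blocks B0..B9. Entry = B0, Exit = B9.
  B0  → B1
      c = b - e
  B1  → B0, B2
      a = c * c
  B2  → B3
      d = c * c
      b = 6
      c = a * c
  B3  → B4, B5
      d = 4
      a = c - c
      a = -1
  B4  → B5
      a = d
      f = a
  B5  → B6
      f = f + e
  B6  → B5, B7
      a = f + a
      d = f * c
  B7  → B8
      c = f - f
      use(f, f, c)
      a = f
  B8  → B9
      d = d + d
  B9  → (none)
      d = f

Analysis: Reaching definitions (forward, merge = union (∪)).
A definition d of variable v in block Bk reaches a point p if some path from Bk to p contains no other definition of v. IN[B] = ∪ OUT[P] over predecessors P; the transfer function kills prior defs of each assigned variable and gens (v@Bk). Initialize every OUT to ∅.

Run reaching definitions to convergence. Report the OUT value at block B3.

Answer: {a@B3, b@B2, c@B2, d@B3}

Derivation:
Per-block solution:
  B0: | IN={a@B1, c@B0} | OUT={a@B1, c@B0}
  B1: | IN={a@B1, c@B0} | OUT={a@B1, c@B0}
  B2: | IN={a@B1, c@B0} | OUT={a@B1, b@B2, c@B2, d@B2}
  B3: | IN={a@B1, b@B2, c@B2, d@B2} | OUT={a@B3, b@B2, c@B2, d@B3}
  B4: | IN={a@B3, b@B2, c@B2, d@B3} | OUT={a@B4, b@B2, c@B2, d@B3, f@B4}
  B5: | IN={a@B3, a@B4, a@B6, b@B2, c@B2, d@B3, d@B6, f@B4, f@B5} | OUT={a@B3, a@B4, a@B6, b@B2, c@B2, d@B3, d@B6, f@B5}
  B6: | IN={a@B3, a@B4, a@B6, b@B2, c@B2, d@B3, d@B6, f@B5} | OUT={a@B6, b@B2, c@B2, d@B6, f@B5}
  B7: | IN={a@B6, b@B2, c@B2, d@B6, f@B5} | OUT={a@B7, b@B2, c@B7, d@B6, f@B5}
  B8: | IN={a@B7, b@B2, c@B7, d@B6, f@B5} | OUT={a@B7, b@B2, c@B7, d@B8, f@B5}
  B9: | IN={a@B7, b@B2, c@B7, d@B8, f@B5} | OUT={a@B7, b@B2, c@B7, d@B9, f@B5}

Merge at B3: IN[B3] = OUT[B2] = {a@B1, b@B2, c@B2, d@B2}
Applying B3's transfer function to that IN value gives OUT[B3] (row B3 above).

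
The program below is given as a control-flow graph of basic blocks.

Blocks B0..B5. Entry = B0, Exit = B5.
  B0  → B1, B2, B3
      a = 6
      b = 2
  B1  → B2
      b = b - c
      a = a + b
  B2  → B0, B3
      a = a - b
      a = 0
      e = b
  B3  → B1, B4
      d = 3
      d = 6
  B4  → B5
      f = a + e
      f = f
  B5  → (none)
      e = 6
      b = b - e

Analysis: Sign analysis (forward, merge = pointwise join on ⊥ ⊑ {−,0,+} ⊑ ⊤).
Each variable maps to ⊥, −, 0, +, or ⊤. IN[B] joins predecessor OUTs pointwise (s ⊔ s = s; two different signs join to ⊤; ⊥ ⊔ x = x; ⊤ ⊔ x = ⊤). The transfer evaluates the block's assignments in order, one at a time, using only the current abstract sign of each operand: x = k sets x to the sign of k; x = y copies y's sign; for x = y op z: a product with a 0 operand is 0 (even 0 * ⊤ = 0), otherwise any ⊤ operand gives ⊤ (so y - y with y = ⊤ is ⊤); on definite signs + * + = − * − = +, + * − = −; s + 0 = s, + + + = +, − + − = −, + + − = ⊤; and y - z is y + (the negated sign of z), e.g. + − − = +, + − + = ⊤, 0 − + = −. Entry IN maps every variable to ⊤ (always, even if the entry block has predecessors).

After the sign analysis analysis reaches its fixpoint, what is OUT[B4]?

Converged values:
  B0: | IN=(all ⊤) | OUT={a:+, b:+; rest ⊤}
  B1: | IN=(all ⊤) | OUT=(all ⊤)
  B2: | IN=(all ⊤) | OUT={a:0; rest ⊤}
  B3: | IN=(all ⊤) | OUT={d:+; rest ⊤}
  B4: | IN={d:+; rest ⊤} | OUT={d:+; rest ⊤}
  B5: | IN={d:+; rest ⊤} | OUT={d:+, e:+; rest ⊤}

Merge at B4: IN[B4] = OUT[B3] = {a: ⊤, b: ⊤, c: ⊤, d: +, e: ⊤, f: ⊤}
Applying B4's transfer function to that IN value gives OUT[B4] (row B4 above).

Answer: {a: ⊤, b: ⊤, c: ⊤, d: +, e: ⊤, f: ⊤}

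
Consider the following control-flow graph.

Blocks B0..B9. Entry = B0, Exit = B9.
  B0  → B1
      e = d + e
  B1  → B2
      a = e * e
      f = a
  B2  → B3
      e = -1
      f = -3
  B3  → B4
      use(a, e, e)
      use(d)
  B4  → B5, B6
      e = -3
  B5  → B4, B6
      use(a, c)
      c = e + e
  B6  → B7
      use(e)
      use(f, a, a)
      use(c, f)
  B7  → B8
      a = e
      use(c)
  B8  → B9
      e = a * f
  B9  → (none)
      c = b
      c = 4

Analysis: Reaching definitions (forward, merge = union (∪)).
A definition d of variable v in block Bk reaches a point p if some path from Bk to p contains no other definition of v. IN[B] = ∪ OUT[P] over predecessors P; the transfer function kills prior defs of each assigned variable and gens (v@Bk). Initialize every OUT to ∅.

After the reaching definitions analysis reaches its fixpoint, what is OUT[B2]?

Answer: {a@B1, e@B2, f@B2}

Trace:
Converged values:
  B0: | IN={} | OUT={e@B0}
  B1: | IN={e@B0} | OUT={a@B1, e@B0, f@B1}
  B2: | IN={a@B1, e@B0, f@B1} | OUT={a@B1, e@B2, f@B2}
  B3: | IN={a@B1, e@B2, f@B2} | OUT={a@B1, e@B2, f@B2}
  B4: | IN={a@B1, c@B5, e@B2, e@B4, f@B2} | OUT={a@B1, c@B5, e@B4, f@B2}
  B5: | IN={a@B1, c@B5, e@B4, f@B2} | OUT={a@B1, c@B5, e@B4, f@B2}
  B6: | IN={a@B1, c@B5, e@B4, f@B2} | OUT={a@B1, c@B5, e@B4, f@B2}
  B7: | IN={a@B1, c@B5, e@B4, f@B2} | OUT={a@B7, c@B5, e@B4, f@B2}
  B8: | IN={a@B7, c@B5, e@B4, f@B2} | OUT={a@B7, c@B5, e@B8, f@B2}
  B9: | IN={a@B7, c@B5, e@B8, f@B2} | OUT={a@B7, c@B9, e@B8, f@B2}

Merge at B2: IN[B2] = OUT[B1] = {a@B1, e@B0, f@B1}
Applying B2's transfer function to that IN value gives OUT[B2] (row B2 above).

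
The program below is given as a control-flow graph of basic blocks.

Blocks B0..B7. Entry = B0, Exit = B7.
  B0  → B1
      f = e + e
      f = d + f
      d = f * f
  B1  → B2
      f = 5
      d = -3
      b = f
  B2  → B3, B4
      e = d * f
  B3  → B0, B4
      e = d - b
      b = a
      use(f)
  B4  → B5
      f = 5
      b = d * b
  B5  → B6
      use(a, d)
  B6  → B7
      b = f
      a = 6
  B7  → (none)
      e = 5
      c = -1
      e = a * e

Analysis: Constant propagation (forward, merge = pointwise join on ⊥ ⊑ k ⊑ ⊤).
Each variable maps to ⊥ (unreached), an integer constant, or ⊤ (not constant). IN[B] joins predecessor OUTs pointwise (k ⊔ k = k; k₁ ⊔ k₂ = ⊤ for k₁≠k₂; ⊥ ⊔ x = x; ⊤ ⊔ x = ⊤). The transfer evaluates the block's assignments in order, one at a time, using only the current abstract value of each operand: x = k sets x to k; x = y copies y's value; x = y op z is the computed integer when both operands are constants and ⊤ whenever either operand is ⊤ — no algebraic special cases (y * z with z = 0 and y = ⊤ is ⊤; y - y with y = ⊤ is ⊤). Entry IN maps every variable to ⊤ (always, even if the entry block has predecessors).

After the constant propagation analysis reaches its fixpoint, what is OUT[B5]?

Answer: {a: ⊤, b: ⊤, c: ⊤, d: -3, e: ⊤, f: 5}

Working:
Converged values:
  B0:   IN=(all ⊤)   OUT=(all ⊤)
  B1:   IN=(all ⊤)   OUT={b:5, d:-3, f:5; rest ⊤}
  B2:   IN={b:5, d:-3, f:5; rest ⊤}   OUT={b:5, d:-3, e:-15, f:5; rest ⊤}
  B3:   IN={b:5, d:-3, e:-15, f:5; rest ⊤}   OUT={d:-3, e:-8, f:5; rest ⊤}
  B4:   IN={d:-3, f:5; rest ⊤}   OUT={d:-3, f:5; rest ⊤}
  B5:   IN={d:-3, f:5; rest ⊤}   OUT={d:-3, f:5; rest ⊤}
  B6:   IN={d:-3, f:5; rest ⊤}   OUT={a:6, b:5, d:-3, f:5; rest ⊤}
  B7:   IN={a:6, b:5, d:-3, f:5; rest ⊤}   OUT={a:6, b:5, c:-1, d:-3, e:30, f:5; rest ⊤}

Merge at B5: IN[B5] = OUT[B4] = {a: ⊤, b: ⊤, c: ⊤, d: -3, e: ⊤, f: 5}
Applying B5's transfer function to that IN value gives OUT[B5] (row B5 above).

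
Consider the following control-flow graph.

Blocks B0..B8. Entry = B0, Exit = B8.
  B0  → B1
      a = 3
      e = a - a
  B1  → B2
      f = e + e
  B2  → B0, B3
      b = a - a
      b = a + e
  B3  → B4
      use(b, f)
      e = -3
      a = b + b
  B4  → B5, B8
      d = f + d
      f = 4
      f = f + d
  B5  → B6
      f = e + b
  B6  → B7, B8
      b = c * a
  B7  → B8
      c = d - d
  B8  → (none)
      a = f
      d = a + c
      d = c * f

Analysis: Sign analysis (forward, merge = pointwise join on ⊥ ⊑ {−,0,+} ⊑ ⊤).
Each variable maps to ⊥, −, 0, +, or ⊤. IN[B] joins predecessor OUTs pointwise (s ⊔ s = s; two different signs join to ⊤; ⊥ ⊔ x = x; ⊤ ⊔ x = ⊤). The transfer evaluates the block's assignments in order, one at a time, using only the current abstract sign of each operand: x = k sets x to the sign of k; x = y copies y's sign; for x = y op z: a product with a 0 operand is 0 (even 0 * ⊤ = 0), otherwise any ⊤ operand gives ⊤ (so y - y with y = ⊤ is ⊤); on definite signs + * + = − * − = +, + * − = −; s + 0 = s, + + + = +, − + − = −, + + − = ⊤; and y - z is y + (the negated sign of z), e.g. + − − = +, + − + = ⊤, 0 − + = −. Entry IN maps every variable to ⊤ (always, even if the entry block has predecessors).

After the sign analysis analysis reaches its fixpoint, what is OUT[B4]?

Per-block solution:
  B0: | IN=(all ⊤) | OUT={a:+; rest ⊤}
  B1: | IN={a:+; rest ⊤} | OUT={a:+; rest ⊤}
  B2: | IN={a:+; rest ⊤} | OUT={a:+; rest ⊤}
  B3: | IN={a:+; rest ⊤} | OUT={e:-; rest ⊤}
  B4: | IN={e:-; rest ⊤} | OUT={e:-; rest ⊤}
  B5: | IN={e:-; rest ⊤} | OUT={e:-; rest ⊤}
  B6: | IN={e:-; rest ⊤} | OUT={e:-; rest ⊤}
  B7: | IN={e:-; rest ⊤} | OUT={e:-; rest ⊤}
  B8: | IN={e:-; rest ⊤} | OUT={e:-; rest ⊤}

Merge at B4: IN[B4] = OUT[B3] = {a: ⊤, b: ⊤, c: ⊤, d: ⊤, e: -, f: ⊤}
Applying B4's transfer function to that IN value gives OUT[B4] (row B4 above).

Answer: {a: ⊤, b: ⊤, c: ⊤, d: ⊤, e: -, f: ⊤}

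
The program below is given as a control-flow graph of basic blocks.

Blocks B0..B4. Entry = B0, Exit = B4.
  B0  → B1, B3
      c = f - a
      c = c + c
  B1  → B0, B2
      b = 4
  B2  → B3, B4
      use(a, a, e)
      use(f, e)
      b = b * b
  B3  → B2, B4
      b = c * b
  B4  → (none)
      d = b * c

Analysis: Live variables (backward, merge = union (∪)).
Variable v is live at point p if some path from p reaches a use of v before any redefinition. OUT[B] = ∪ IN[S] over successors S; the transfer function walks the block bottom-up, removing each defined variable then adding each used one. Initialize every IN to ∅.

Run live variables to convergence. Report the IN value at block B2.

Fixpoint table:
  B0: | IN={a, b, e, f} | OUT={a, b, c, e, f}
  B1: | IN={a, c, e, f} | OUT={a, b, c, e, f}
  B2: | IN={a, b, c, e, f} | OUT={a, b, c, e, f}
  B3: | IN={a, b, c, e, f} | OUT={a, b, c, e, f}
  B4: | IN={b, c} | OUT={}

Merge at B2: OUT[B2] = IN[B3] ⊔ IN[B4] = {a, b, c, e, f}
Applying B2's transfer function to that OUT value gives IN[B2] (row B2 above).

Answer: {a, b, c, e, f}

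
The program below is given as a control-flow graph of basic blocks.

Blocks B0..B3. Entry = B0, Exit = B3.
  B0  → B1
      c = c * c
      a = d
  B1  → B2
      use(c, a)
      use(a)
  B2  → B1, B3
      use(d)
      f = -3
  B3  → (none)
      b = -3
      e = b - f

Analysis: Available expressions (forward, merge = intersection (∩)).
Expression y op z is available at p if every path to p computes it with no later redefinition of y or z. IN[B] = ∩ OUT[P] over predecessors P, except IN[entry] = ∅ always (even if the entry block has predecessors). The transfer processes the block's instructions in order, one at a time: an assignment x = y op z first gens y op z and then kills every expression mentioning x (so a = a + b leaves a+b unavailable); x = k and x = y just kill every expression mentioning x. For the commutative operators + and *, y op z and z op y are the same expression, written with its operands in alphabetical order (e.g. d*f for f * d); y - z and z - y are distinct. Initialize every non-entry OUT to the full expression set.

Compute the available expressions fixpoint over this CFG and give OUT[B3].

Answer: {b-f}

Trace:
Converged values:
  B0:  IN={}  OUT={}
  B1:  IN={}  OUT={}
  B2:  IN={}  OUT={}
  B3:  IN={}  OUT={b-f}

Merge at B3: IN[B3] = OUT[B2] = {}
Applying B3's transfer function to that IN value gives OUT[B3] (row B3 above).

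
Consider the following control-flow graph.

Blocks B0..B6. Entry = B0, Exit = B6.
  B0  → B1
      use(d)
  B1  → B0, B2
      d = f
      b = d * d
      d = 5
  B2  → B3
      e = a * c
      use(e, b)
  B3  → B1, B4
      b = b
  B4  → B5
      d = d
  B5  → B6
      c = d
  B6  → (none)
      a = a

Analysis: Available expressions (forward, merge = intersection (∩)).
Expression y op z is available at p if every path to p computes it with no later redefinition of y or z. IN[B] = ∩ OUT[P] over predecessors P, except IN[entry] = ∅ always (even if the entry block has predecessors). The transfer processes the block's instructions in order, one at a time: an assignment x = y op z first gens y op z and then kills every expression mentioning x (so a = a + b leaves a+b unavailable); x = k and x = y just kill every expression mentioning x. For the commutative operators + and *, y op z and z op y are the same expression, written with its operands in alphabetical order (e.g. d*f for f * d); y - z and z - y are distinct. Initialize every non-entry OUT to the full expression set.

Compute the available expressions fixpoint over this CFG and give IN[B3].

Answer: {a*c}

Working:
Per-block solution:
  B0: | IN={} | OUT={}
  B1: | IN={} | OUT={}
  B2: | IN={} | OUT={a*c}
  B3: | IN={a*c} | OUT={a*c}
  B4: | IN={a*c} | OUT={a*c}
  B5: | IN={a*c} | OUT={}
  B6: | IN={} | OUT={}

Merge at B3: IN[B3] = OUT[B2] = {a*c}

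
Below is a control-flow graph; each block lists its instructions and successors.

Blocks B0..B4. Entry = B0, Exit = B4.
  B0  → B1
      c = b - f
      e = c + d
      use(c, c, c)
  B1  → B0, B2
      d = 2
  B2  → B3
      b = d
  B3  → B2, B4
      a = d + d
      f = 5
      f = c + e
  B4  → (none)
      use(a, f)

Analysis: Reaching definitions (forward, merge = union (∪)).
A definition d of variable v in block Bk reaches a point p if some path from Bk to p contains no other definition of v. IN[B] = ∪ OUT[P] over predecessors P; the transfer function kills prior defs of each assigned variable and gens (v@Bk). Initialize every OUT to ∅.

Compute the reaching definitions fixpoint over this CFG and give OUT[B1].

Per-block solution:
  B0: | IN={c@B0, d@B1, e@B0} | OUT={c@B0, d@B1, e@B0}
  B1: | IN={c@B0, d@B1, e@B0} | OUT={c@B0, d@B1, e@B0}
  B2: | IN={a@B3, b@B2, c@B0, d@B1, e@B0, f@B3} | OUT={a@B3, b@B2, c@B0, d@B1, e@B0, f@B3}
  B3: | IN={a@B3, b@B2, c@B0, d@B1, e@B0, f@B3} | OUT={a@B3, b@B2, c@B0, d@B1, e@B0, f@B3}
  B4: | IN={a@B3, b@B2, c@B0, d@B1, e@B0, f@B3} | OUT={a@B3, b@B2, c@B0, d@B1, e@B0, f@B3}

Merge at B1: IN[B1] = OUT[B0] = {c@B0, d@B1, e@B0}
Applying B1's transfer function to that IN value gives OUT[B1] (row B1 above).

Answer: {c@B0, d@B1, e@B0}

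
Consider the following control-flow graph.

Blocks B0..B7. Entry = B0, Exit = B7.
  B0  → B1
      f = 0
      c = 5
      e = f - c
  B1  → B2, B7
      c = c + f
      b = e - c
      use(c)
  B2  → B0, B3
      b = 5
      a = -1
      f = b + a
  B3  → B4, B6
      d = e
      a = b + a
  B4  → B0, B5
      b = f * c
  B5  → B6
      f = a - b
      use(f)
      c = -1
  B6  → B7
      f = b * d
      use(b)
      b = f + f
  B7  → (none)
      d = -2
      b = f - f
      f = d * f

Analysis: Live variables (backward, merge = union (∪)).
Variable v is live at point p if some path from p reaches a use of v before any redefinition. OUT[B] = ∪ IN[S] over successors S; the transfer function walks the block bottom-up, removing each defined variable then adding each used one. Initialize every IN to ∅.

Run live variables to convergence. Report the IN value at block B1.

Converged values:
  B0:  IN={}  OUT={c, e, f}
  B1:  IN={c, e, f}  OUT={c, e, f}
  B2:  IN={c, e}  OUT={a, b, c, e, f}
  B3:  IN={a, b, c, e, f}  OUT={a, b, c, d, f}
  B4:  IN={a, c, d, f}  OUT={a, b, d}
  B5:  IN={a, b, d}  OUT={b, d}
  B6:  IN={b, d}  OUT={f}
  B7:  IN={f}  OUT={}

Merge at B1: OUT[B1] = IN[B2] ⊔ IN[B7] = {c, e, f}
Applying B1's transfer function to that OUT value gives IN[B1] (row B1 above).

Answer: {c, e, f}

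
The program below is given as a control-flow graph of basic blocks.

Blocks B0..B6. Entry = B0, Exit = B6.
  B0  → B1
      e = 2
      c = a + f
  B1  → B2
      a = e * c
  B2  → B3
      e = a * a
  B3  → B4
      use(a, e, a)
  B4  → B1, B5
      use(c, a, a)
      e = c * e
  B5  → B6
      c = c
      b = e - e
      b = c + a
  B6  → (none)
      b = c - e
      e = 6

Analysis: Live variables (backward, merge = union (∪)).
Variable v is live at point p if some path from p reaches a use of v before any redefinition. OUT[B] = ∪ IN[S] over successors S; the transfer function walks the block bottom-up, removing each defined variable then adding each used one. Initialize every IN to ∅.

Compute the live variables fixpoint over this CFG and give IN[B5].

Answer: {a, c, e}

Derivation:
Per-block solution:
  B0:   IN={a, f}   OUT={c, e}
  B1:   IN={c, e}   OUT={a, c}
  B2:   IN={a, c}   OUT={a, c, e}
  B3:   IN={a, c, e}   OUT={a, c, e}
  B4:   IN={a, c, e}   OUT={a, c, e}
  B5:   IN={a, c, e}   OUT={c, e}
  B6:   IN={c, e}   OUT={}

Merge at B5: OUT[B5] = IN[B6] = {c, e}
Applying B5's transfer function to that OUT value gives IN[B5] (row B5 above).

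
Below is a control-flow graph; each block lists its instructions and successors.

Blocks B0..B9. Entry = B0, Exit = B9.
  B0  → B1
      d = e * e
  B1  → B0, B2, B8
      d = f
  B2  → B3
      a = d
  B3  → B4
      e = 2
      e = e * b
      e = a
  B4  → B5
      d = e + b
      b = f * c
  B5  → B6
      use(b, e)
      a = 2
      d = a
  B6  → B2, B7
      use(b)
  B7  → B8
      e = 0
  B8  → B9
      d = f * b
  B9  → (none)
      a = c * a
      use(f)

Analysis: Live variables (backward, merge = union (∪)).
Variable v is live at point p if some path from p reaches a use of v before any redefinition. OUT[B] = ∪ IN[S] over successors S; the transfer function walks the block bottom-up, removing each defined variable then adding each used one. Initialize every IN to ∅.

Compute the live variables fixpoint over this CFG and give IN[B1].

Answer: {a, b, c, e, f}

Derivation:
Per-block solution:
  B0: | IN={a, b, c, e, f} | OUT={a, b, c, e, f}
  B1: | IN={a, b, c, e, f} | OUT={a, b, c, d, e, f}
  B2: | IN={b, c, d, f} | OUT={a, b, c, f}
  B3: | IN={a, b, c, f} | OUT={b, c, e, f}
  B4: | IN={b, c, e, f} | OUT={b, c, e, f}
  B5: | IN={b, c, e, f} | OUT={a, b, c, d, f}
  B6: | IN={a, b, c, d, f} | OUT={a, b, c, d, f}
  B7: | IN={a, b, c, f} | OUT={a, b, c, f}
  B8: | IN={a, b, c, f} | OUT={a, c, f}
  B9: | IN={a, c, f} | OUT={}

Merge at B1: OUT[B1] = IN[B0] ⊔ IN[B2] ⊔ IN[B8] = {a, b, c, d, e, f}
Applying B1's transfer function to that OUT value gives IN[B1] (row B1 above).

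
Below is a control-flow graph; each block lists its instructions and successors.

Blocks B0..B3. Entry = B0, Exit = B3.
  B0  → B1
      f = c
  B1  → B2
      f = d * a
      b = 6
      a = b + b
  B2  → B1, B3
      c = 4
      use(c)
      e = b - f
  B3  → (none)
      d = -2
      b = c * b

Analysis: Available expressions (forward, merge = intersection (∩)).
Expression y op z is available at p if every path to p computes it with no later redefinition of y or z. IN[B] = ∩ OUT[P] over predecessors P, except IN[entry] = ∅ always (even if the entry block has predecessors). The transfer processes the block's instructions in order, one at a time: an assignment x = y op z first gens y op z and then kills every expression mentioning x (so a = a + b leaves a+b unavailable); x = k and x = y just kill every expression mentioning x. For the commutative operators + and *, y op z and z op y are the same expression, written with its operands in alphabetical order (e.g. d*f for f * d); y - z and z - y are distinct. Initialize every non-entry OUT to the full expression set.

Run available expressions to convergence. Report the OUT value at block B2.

Converged values:
  B0:  IN={}  OUT={}
  B1:  IN={}  OUT={b+b}
  B2:  IN={b+b}  OUT={b+b, b-f}
  B3:  IN={b+b, b-f}  OUT={}

Merge at B2: IN[B2] = OUT[B1] = {b+b}
Applying B2's transfer function to that IN value gives OUT[B2] (row B2 above).

Answer: {b+b, b-f}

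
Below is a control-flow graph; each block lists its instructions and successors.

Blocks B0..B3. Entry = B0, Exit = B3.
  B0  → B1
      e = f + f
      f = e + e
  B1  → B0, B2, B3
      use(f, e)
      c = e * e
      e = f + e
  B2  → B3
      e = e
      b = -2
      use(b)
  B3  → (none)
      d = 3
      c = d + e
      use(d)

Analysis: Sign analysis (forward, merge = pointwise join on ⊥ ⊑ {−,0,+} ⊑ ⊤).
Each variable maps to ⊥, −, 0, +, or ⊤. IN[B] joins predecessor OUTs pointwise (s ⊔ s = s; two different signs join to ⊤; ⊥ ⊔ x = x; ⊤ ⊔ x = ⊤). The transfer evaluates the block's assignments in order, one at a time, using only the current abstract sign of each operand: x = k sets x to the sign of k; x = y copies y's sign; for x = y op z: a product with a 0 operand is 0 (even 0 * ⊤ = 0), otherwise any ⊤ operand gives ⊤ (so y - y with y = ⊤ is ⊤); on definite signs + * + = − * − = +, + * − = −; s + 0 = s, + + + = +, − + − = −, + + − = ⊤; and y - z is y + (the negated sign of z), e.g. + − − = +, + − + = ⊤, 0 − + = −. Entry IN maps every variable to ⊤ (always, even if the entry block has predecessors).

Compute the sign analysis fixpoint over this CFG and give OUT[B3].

Per-block solution:
  B0:  IN=(all ⊤)  OUT=(all ⊤)
  B1:  IN=(all ⊤)  OUT=(all ⊤)
  B2:  IN=(all ⊤)  OUT={b:-; rest ⊤}
  B3:  IN=(all ⊤)  OUT={d:+; rest ⊤}

Merge at B3: IN[B3] = OUT[B1] ⊔ OUT[B2] = {a: ⊤, b: ⊤, c: ⊤, d: ⊤, e: ⊤, f: ⊤}
Applying B3's transfer function to that IN value gives OUT[B3] (row B3 above).

Answer: {a: ⊤, b: ⊤, c: ⊤, d: +, e: ⊤, f: ⊤}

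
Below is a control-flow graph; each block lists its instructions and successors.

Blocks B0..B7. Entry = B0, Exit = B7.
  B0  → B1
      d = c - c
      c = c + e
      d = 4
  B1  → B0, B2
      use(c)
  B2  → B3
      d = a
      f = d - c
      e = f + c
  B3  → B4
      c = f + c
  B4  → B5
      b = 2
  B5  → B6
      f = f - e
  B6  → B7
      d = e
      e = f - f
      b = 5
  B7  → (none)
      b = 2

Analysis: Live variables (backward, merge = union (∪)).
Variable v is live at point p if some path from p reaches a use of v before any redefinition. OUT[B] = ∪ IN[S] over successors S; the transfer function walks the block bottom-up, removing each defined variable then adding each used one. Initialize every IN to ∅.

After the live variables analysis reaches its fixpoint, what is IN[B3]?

Converged values:
  B0: | IN={a, c, e} | OUT={a, c, e}
  B1: | IN={a, c, e} | OUT={a, c, e}
  B2: | IN={a, c} | OUT={c, e, f}
  B3: | IN={c, e, f} | OUT={e, f}
  B4: | IN={e, f} | OUT={e, f}
  B5: | IN={e, f} | OUT={e, f}
  B6: | IN={e, f} | OUT={}
  B7: | IN={} | OUT={}

Merge at B3: OUT[B3] = IN[B4] = {e, f}
Applying B3's transfer function to that OUT value gives IN[B3] (row B3 above).

Answer: {c, e, f}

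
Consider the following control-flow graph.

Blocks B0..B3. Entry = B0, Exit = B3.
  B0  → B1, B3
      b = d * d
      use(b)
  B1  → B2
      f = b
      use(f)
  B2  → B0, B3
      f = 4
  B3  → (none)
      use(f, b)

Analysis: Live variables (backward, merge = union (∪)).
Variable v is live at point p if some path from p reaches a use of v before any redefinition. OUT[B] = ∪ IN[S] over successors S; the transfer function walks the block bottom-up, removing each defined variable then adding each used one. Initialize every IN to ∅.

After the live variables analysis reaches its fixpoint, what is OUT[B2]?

Answer: {b, d, f}

Trace:
Per-block solution:
  B0: | IN={d, f} | OUT={b, d, f}
  B1: | IN={b, d} | OUT={b, d}
  B2: | IN={b, d} | OUT={b, d, f}
  B3: | IN={b, f} | OUT={}

Merge at B2: OUT[B2] = IN[B0] ⊔ IN[B3] = {b, d, f}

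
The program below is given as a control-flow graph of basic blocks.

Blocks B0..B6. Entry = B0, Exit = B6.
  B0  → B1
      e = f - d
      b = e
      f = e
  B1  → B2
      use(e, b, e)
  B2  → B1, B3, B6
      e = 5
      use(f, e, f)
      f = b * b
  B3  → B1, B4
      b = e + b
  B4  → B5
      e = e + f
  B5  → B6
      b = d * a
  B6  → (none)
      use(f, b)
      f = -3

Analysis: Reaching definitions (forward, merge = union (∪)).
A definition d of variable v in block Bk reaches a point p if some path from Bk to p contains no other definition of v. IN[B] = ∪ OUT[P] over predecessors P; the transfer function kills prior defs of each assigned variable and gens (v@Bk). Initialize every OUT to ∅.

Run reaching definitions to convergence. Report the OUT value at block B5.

Answer: {b@B5, e@B4, f@B2}

Derivation:
Per-block solution:
  B0:  IN={}  OUT={b@B0, e@B0, f@B0}
  B1:  IN={b@B0, b@B3, e@B0, e@B2, f@B0, f@B2}  OUT={b@B0, b@B3, e@B0, e@B2, f@B0, f@B2}
  B2:  IN={b@B0, b@B3, e@B0, e@B2, f@B0, f@B2}  OUT={b@B0, b@B3, e@B2, f@B2}
  B3:  IN={b@B0, b@B3, e@B2, f@B2}  OUT={b@B3, e@B2, f@B2}
  B4:  IN={b@B3, e@B2, f@B2}  OUT={b@B3, e@B4, f@B2}
  B5:  IN={b@B3, e@B4, f@B2}  OUT={b@B5, e@B4, f@B2}
  B6:  IN={b@B0, b@B3, b@B5, e@B2, e@B4, f@B2}  OUT={b@B0, b@B3, b@B5, e@B2, e@B4, f@B6}

Merge at B5: IN[B5] = OUT[B4] = {b@B3, e@B4, f@B2}
Applying B5's transfer function to that IN value gives OUT[B5] (row B5 above).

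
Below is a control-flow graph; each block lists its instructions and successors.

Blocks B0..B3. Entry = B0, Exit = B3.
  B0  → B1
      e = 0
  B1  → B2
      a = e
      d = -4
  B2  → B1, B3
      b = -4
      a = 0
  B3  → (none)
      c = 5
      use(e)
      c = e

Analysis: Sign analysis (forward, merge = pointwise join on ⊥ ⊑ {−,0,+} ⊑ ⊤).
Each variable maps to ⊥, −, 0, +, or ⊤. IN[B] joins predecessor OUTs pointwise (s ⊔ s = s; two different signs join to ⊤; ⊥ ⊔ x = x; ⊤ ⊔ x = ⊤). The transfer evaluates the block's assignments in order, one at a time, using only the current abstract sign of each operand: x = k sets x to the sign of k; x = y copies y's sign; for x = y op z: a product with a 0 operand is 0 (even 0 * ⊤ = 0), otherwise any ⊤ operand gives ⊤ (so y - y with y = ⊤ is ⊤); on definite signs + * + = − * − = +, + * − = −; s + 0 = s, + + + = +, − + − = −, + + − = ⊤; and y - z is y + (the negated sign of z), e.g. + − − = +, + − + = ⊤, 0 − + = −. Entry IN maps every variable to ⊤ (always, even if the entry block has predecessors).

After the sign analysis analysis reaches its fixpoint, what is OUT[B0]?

Per-block solution:
  B0: | IN=(all ⊤) | OUT={e:0; rest ⊤}
  B1: | IN={e:0; rest ⊤} | OUT={a:0, d:-, e:0; rest ⊤}
  B2: | IN={a:0, d:-, e:0; rest ⊤} | OUT={a:0, b:-, d:-, e:0; rest ⊤}
  B3: | IN={a:0, b:-, d:-, e:0; rest ⊤} | OUT={a:0, b:-, c:0, d:-, e:0; rest ⊤}

B0 is the boundary node: IN[B0] = {a: ⊤, b: ⊤, c: ⊤, d: ⊤, e: ⊤, f: ⊤}
Applying B0's transfer function to that IN value gives OUT[B0] (row B0 above).

Answer: {a: ⊤, b: ⊤, c: ⊤, d: ⊤, e: 0, f: ⊤}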